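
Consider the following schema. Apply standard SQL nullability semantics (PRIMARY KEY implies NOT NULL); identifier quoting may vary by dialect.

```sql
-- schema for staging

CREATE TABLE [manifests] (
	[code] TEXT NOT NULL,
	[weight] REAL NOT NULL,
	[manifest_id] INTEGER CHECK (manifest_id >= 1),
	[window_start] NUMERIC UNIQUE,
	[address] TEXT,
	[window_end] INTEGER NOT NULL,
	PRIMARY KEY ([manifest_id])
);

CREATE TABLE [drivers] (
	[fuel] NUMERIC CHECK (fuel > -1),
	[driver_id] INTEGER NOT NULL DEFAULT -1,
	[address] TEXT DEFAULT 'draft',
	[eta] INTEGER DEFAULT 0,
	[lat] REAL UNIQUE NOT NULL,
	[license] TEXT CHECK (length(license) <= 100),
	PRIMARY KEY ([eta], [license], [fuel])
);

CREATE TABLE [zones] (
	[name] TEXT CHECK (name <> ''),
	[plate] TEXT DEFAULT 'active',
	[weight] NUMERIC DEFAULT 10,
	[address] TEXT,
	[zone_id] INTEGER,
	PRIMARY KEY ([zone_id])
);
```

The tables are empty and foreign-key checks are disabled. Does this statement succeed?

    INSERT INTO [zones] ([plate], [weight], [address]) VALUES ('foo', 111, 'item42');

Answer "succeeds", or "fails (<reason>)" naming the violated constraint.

fails (NOT NULL on zone_id)

zone_id is omitted from the column list and has no DEFAULT, so it would receive NULL.
But zone_id is part of the PRIMARY KEY (implied NOT NULL).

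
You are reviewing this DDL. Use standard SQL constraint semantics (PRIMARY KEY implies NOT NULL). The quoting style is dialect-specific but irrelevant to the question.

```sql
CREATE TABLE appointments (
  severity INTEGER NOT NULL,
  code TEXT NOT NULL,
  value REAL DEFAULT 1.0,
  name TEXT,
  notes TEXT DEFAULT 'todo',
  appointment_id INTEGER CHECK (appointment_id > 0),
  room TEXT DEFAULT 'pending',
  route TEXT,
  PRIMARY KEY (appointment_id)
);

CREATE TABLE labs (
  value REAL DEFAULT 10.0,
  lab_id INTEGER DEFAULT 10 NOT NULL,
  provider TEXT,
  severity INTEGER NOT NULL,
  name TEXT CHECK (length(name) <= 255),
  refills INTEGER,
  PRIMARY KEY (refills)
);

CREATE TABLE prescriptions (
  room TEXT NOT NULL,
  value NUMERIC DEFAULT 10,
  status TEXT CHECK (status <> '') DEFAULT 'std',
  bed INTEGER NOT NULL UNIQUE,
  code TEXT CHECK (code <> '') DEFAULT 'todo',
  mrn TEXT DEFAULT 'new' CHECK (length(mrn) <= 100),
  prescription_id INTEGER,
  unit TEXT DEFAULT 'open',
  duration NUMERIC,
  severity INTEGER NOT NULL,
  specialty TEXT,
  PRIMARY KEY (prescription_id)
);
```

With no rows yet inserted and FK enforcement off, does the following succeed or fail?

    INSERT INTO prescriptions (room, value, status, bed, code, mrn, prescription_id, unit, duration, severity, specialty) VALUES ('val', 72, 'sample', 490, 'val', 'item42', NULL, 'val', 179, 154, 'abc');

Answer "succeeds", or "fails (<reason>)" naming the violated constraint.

fails (NOT NULL on prescription_id)

prescription_id is explicitly set to NULL, but prescription_id is part of the PRIMARY KEY (implied NOT NULL).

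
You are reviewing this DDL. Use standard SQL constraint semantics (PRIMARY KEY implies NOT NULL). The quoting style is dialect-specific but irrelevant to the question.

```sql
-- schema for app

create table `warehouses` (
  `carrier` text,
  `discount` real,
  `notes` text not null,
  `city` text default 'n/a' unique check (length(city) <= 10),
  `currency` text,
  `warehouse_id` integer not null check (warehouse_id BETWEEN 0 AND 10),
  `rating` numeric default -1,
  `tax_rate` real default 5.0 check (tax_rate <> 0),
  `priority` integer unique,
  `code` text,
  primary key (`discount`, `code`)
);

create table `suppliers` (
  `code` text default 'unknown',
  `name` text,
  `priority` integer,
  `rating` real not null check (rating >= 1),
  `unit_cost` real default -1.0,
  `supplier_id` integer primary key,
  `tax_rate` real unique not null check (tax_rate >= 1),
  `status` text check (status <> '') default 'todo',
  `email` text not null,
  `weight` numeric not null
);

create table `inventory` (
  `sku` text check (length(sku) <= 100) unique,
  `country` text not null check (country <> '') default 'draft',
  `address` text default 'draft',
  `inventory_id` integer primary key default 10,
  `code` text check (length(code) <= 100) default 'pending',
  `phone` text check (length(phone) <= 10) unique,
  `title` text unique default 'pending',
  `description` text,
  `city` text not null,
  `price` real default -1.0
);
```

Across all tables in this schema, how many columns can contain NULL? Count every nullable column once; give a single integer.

warehouses: 6 nullable (carrier, city, currency, rating, tax_rate, priority — PK (discount, code) and explicit NOT NULL columns excluded).
suppliers: 5 nullable (code, name, priority, unit_cost, status — PK (supplier_id) and explicit NOT NULL columns excluded).
inventory: 7 nullable (sku, address, code, phone, title, description, price — PK (inventory_id) and explicit NOT NULL columns excluded).
Total: 6 + 5 + 7 = 18.

18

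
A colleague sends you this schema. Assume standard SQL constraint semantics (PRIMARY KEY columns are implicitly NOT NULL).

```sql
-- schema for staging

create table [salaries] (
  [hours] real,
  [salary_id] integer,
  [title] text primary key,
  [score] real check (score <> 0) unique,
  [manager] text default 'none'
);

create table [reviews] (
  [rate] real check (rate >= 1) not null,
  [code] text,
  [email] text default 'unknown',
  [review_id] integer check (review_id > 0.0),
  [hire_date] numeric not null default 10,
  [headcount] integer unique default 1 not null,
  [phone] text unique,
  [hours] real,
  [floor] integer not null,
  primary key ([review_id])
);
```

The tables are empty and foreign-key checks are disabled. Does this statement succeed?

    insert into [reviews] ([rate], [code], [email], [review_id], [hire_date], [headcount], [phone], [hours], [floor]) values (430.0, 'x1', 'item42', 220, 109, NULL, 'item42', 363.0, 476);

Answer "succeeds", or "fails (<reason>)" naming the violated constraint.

headcount is explicitly set to NULL, but headcount is declared NOT NULL.

fails (NOT NULL on headcount)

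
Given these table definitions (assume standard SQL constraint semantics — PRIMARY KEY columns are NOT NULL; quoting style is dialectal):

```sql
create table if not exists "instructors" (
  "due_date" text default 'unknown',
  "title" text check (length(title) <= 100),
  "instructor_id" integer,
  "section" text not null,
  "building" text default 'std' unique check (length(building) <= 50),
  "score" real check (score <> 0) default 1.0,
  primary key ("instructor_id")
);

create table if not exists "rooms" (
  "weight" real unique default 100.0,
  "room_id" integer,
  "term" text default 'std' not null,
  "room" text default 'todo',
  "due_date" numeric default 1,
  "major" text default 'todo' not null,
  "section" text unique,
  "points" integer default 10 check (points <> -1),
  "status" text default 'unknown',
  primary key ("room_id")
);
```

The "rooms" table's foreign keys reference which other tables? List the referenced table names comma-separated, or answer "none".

No column in rooms has a REFERENCES clause.

none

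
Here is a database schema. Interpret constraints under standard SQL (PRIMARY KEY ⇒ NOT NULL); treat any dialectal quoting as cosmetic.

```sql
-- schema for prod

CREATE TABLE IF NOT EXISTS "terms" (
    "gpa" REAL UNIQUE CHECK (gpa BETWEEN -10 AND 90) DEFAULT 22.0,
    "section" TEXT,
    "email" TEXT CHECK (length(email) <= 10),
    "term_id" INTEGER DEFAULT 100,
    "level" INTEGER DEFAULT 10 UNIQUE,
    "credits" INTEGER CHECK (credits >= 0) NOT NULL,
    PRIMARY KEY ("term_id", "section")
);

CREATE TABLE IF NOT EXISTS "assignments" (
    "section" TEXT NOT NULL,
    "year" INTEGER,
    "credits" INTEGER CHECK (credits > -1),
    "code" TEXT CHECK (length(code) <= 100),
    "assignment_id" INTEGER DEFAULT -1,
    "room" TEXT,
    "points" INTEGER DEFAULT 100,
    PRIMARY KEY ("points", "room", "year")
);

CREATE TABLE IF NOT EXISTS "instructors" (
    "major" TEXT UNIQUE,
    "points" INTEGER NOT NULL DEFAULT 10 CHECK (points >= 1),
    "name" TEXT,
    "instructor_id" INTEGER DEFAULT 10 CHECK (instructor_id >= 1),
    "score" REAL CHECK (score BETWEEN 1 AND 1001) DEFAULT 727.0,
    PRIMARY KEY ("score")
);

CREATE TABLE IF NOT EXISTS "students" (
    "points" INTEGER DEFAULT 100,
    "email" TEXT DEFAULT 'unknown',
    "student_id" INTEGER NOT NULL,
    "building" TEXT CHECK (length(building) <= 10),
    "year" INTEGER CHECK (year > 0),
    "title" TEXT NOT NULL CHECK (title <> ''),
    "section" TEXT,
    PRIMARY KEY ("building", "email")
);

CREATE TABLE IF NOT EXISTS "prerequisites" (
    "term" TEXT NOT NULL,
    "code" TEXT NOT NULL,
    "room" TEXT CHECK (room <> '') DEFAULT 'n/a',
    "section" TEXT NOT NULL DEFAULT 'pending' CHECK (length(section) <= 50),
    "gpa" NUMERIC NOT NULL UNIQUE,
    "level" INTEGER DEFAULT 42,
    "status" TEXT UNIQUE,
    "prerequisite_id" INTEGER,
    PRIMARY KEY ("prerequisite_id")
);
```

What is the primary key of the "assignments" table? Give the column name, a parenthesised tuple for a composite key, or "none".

(points, room, year)

A table-level PRIMARY KEY clause names 3 columns: points, room, year.
This is a composite key — the combination is unique, not each column individually.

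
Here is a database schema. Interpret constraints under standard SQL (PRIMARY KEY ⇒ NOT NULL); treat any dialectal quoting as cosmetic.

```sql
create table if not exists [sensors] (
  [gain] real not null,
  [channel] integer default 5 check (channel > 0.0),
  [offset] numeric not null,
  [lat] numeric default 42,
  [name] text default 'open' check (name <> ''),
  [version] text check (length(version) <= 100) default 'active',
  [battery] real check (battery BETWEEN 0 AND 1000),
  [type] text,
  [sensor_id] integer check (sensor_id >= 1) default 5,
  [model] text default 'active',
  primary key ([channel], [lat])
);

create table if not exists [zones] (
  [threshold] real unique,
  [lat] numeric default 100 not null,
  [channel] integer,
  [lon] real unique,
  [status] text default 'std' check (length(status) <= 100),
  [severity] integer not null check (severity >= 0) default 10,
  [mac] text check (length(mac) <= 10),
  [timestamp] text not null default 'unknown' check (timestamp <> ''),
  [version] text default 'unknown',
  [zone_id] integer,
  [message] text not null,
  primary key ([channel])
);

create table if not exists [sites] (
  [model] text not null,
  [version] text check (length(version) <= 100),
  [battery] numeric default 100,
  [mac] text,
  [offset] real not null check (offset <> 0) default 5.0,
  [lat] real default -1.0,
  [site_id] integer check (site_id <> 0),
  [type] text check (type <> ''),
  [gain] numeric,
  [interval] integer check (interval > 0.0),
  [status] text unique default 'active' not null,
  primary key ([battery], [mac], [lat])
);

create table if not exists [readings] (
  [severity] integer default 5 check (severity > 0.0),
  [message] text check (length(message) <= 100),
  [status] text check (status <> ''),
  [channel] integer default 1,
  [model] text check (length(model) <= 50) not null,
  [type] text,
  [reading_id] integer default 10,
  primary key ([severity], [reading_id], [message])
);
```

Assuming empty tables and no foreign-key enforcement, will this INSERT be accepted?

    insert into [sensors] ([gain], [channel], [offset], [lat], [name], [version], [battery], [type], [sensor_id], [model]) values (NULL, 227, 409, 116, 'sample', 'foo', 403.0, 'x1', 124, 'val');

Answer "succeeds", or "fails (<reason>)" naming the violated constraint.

fails (NOT NULL on gain)

gain is explicitly set to NULL, but gain is declared NOT NULL.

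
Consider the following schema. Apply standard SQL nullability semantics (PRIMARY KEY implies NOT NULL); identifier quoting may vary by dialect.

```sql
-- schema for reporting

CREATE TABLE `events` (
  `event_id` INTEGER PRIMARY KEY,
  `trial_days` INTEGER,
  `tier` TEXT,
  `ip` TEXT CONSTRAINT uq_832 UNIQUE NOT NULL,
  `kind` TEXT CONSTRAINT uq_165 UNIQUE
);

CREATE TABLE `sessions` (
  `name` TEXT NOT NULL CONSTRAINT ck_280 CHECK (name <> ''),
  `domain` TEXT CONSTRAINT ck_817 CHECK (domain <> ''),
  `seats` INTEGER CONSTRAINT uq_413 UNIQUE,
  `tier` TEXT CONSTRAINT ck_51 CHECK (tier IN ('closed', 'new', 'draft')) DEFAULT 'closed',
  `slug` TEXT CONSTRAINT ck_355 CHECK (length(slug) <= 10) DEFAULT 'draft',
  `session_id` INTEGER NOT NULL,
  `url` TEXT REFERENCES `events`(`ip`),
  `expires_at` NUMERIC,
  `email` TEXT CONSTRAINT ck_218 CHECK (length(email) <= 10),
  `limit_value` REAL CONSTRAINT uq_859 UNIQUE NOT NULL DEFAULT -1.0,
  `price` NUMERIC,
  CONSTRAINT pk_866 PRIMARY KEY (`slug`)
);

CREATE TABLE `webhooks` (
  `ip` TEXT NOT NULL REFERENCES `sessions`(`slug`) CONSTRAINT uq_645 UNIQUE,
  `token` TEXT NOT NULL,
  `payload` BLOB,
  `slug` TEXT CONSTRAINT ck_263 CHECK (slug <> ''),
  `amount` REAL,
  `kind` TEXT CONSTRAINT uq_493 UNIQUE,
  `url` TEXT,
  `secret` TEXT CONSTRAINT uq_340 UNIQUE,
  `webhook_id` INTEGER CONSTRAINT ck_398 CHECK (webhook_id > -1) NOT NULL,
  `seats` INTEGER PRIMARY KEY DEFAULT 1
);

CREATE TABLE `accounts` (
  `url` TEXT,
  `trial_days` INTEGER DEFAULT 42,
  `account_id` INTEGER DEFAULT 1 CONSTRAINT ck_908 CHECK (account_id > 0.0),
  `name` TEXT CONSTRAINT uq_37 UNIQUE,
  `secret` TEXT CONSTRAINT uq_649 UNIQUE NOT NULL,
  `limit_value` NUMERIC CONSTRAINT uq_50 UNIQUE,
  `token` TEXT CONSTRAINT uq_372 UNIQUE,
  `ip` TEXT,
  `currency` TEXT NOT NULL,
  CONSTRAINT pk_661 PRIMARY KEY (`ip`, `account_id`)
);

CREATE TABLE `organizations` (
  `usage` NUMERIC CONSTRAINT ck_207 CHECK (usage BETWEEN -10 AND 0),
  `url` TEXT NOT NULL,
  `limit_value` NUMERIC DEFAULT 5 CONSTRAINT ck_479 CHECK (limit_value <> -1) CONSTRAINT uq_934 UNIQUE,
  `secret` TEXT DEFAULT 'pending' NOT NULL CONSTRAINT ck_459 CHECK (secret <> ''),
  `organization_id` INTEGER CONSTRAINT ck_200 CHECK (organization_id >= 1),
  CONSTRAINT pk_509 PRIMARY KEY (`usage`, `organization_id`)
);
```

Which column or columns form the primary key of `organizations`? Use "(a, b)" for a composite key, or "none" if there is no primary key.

A table-level PRIMARY KEY clause names 2 columns: usage, organization_id.
This is a composite key — the combination is unique, not each column individually.

(usage, organization_id)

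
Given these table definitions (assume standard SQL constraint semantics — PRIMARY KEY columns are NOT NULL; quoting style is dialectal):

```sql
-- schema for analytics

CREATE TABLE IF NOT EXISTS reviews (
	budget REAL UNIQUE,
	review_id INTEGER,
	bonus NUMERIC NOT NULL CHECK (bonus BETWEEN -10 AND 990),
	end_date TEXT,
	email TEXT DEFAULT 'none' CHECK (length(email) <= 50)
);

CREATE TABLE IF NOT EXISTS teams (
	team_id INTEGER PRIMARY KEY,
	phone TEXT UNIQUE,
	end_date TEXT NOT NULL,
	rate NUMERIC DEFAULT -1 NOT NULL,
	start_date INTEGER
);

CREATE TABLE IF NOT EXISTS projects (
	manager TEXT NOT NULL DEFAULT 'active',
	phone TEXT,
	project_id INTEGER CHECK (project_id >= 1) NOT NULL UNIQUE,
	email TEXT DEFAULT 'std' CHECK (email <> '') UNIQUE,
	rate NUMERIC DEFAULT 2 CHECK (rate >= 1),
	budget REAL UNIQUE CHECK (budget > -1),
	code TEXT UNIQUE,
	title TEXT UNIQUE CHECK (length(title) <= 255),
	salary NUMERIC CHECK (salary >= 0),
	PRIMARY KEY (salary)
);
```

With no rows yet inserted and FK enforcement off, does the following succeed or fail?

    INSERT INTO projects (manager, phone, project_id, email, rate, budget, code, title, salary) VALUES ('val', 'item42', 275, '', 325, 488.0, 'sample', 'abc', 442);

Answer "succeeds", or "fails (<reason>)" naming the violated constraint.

The value '' for email violates CHECK (email <> '').

fails (CHECK on email)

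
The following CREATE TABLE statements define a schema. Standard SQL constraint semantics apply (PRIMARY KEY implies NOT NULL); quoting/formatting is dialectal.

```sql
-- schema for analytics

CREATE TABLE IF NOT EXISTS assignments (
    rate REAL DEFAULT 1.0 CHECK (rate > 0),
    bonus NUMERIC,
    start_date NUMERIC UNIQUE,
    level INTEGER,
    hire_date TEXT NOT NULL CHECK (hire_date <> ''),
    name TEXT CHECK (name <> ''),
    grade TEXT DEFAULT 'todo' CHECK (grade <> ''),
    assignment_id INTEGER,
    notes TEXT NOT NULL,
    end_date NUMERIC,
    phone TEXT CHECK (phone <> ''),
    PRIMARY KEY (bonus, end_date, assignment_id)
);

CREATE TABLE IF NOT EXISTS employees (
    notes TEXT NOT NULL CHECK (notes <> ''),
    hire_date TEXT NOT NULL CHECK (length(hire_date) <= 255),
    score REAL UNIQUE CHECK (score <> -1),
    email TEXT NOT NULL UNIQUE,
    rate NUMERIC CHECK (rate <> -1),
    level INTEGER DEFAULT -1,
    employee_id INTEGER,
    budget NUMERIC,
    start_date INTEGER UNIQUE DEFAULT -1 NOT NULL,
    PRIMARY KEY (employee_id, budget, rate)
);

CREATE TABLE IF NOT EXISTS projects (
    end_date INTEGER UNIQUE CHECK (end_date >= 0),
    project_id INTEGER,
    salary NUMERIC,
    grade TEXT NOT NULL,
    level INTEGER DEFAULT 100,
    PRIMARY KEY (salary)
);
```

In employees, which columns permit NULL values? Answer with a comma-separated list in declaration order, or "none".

score, level

- notes: declared NOT NULL → not nullable.
- hire_date: declared NOT NULL → not nullable.
- score: CHECK does not forbid NULL (a CHECK constraint passes when its expression is NULL) → nullable.
- email: declared NOT NULL → not nullable.
- rate: part of the PRIMARY KEY, which implies NOT NULL → not nullable.
- level: DEFAULT only fills an omitted column; an explicit NULL is still allowed → nullable.
- employee_id: part of the PRIMARY KEY, which implies NOT NULL → not nullable.
- budget: part of the PRIMARY KEY, which implies NOT NULL → not nullable.
- start_date: declared NOT NULL → not nullable.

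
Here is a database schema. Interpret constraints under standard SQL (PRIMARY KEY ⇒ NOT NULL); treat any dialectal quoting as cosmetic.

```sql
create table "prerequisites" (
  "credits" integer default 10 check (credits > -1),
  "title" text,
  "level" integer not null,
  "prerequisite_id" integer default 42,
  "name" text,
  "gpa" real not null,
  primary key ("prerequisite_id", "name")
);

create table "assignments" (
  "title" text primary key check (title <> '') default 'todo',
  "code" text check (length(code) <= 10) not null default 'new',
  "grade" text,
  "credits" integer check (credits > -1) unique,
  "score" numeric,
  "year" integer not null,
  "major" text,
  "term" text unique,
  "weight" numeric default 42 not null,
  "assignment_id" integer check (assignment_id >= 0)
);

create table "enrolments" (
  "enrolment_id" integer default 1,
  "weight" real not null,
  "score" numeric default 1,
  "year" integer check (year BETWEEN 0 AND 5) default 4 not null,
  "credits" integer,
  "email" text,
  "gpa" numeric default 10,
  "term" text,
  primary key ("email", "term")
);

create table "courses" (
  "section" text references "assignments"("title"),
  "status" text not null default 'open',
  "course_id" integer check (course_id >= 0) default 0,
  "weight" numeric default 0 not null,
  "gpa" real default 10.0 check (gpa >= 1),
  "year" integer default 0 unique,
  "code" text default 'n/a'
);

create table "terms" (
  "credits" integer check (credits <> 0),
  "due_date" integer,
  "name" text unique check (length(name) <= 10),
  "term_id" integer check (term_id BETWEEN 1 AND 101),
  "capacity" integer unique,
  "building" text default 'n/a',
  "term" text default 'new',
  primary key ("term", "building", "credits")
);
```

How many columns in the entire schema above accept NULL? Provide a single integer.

21

prerequisites: 2 nullable (credits, title — PK (prerequisite_id, name) and explicit NOT NULL columns excluded).
assignments: 6 nullable (grade, credits, score, major, term, assignment_id — PK (title) and explicit NOT NULL columns excluded).
enrolments: 4 nullable (enrolment_id, score, credits, gpa — PK (email, term) and explicit NOT NULL columns excluded).
courses: 5 nullable (section, course_id, gpa, year, code — PK none and explicit NOT NULL columns excluded).
terms: 4 nullable (due_date, name, term_id, capacity — PK (term, building, credits) and explicit NOT NULL columns excluded).
Total: 2 + 6 + 4 + 5 + 4 = 21.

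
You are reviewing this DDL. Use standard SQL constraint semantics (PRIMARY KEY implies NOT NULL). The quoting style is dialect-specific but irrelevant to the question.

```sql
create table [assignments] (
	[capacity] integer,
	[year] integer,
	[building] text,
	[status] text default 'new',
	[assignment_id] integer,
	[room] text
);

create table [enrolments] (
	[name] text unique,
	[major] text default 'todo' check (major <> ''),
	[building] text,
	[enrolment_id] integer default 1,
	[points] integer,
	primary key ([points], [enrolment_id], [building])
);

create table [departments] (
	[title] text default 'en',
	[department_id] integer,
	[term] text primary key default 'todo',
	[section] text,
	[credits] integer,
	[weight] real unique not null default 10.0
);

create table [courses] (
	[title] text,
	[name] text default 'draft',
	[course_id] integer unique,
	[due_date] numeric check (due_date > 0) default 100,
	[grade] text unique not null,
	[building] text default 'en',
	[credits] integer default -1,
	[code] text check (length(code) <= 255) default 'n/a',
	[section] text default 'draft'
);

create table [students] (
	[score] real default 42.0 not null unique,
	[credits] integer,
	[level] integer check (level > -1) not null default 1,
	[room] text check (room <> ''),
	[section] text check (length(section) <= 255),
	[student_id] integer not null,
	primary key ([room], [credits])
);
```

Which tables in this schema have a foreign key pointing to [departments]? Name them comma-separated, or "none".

No REFERENCES clause anywhere in the schema names departments.

none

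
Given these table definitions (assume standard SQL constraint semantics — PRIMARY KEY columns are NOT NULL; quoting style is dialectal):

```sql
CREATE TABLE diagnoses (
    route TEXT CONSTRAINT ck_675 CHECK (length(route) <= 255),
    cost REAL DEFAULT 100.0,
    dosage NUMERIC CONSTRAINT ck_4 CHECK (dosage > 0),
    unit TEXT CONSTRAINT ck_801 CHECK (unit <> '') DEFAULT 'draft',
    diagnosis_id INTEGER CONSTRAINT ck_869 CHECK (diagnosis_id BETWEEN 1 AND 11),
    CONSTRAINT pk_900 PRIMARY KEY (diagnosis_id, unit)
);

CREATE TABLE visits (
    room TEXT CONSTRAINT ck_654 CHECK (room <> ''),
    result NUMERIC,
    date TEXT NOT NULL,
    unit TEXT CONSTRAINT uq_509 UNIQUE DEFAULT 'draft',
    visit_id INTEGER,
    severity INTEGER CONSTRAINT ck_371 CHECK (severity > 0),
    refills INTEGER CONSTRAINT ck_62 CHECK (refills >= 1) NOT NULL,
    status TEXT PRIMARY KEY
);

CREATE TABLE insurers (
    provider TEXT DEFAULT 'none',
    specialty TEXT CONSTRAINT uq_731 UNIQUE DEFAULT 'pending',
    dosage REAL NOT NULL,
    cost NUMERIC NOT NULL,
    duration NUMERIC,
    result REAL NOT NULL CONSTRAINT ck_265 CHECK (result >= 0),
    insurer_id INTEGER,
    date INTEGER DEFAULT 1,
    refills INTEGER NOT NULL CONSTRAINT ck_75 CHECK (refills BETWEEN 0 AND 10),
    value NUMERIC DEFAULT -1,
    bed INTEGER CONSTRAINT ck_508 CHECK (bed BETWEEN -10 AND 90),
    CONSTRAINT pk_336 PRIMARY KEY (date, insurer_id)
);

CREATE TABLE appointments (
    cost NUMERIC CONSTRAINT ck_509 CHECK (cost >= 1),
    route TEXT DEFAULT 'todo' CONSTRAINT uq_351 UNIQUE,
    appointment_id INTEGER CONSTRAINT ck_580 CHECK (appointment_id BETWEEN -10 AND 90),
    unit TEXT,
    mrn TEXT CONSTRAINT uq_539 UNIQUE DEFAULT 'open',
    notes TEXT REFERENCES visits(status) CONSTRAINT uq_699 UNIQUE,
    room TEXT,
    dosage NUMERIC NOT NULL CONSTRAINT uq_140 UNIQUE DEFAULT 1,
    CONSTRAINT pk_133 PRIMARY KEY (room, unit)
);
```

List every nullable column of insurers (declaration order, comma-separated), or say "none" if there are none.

- provider: DEFAULT only fills an omitted column; an explicit NULL is still allowed → nullable.
- specialty: UNIQUE does not imply NOT NULL → nullable.
- dosage: declared NOT NULL → not nullable.
- cost: declared NOT NULL → not nullable.
- duration: no NOT NULL constraint applies → nullable.
- result: declared NOT NULL → not nullable.
- insurer_id: part of the PRIMARY KEY, which implies NOT NULL → not nullable.
- date: part of the PRIMARY KEY, which implies NOT NULL → not nullable.
- refills: declared NOT NULL → not nullable.
- value: DEFAULT only fills an omitted column; an explicit NULL is still allowed → nullable.
- bed: CHECK does not forbid NULL (a CHECK constraint passes when its expression is NULL) → nullable.

provider, specialty, duration, value, bed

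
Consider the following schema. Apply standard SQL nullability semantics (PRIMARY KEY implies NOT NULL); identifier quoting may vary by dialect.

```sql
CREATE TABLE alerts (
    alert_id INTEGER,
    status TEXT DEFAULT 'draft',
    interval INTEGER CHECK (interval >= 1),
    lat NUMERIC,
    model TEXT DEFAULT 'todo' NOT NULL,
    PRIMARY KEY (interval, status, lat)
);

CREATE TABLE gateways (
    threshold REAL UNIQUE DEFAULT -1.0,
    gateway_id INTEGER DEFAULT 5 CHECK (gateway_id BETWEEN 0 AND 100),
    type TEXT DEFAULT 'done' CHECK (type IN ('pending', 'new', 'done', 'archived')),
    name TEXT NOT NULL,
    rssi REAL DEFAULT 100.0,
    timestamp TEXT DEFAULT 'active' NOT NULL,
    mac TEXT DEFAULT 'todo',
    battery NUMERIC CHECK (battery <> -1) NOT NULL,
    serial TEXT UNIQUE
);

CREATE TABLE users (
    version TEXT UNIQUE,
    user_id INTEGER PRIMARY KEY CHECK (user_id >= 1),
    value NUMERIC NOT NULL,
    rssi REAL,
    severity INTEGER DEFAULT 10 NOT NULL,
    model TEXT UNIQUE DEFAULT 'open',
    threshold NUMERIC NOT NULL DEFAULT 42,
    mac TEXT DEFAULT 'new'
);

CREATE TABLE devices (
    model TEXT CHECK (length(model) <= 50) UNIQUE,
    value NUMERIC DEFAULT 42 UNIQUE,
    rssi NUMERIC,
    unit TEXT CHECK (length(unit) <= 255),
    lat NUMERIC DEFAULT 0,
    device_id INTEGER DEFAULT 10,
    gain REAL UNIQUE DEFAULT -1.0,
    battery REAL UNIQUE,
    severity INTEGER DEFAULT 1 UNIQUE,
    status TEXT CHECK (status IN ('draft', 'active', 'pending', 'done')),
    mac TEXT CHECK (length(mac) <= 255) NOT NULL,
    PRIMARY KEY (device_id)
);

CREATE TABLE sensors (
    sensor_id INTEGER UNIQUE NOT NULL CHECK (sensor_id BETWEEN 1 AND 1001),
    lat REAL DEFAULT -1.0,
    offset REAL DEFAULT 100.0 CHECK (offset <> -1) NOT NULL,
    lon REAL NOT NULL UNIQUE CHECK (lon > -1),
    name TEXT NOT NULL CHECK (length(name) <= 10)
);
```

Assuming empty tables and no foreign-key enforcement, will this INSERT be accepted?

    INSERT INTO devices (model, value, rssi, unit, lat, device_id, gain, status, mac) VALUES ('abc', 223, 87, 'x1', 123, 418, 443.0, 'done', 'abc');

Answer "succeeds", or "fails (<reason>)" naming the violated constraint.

succeeds

NOT NULL columns: device_id is supplied; mac is supplied.
CHECK constraints: 'abc' satisfies (length(model) <= 50); 'x1' satisfies (length(unit) <= 255); 'done' satisfies (status IN ('draft', 'active', 'pending', 'done')); 'abc' satisfies (length(mac) <= 255).
No constraint is violated.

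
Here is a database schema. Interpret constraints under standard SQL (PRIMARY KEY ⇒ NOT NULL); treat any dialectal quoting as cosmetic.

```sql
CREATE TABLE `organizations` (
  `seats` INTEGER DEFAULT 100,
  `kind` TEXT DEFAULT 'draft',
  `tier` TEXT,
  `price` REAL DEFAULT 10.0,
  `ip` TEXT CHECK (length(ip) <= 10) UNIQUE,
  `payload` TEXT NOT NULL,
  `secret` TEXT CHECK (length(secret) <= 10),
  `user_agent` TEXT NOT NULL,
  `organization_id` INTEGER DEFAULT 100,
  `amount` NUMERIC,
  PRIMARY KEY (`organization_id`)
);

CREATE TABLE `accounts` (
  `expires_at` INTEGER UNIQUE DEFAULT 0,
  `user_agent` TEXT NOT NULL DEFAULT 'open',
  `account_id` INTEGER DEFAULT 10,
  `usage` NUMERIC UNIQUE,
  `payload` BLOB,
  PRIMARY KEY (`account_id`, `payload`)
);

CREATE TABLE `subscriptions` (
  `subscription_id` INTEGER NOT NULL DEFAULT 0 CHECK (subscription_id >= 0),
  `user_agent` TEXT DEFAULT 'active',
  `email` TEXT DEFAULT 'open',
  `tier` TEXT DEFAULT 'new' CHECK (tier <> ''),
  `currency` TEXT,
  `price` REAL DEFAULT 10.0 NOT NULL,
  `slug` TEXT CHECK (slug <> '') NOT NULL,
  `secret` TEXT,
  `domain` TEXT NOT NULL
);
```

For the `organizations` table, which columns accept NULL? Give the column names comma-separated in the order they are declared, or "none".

seats, kind, tier, price, ip, secret, amount

- seats: DEFAULT only fills an omitted column; an explicit NULL is still allowed → nullable.
- kind: DEFAULT only fills an omitted column; an explicit NULL is still allowed → nullable.
- tier: no NOT NULL constraint applies → nullable.
- price: DEFAULT only fills an omitted column; an explicit NULL is still allowed → nullable.
- ip: CHECK does not forbid NULL (a CHECK constraint passes when its expression is NULL) → nullable.
- payload: declared NOT NULL → not nullable.
- secret: CHECK does not forbid NULL (a CHECK constraint passes when its expression is NULL) → nullable.
- user_agent: declared NOT NULL → not nullable.
- organization_id: part of the PRIMARY KEY, which implies NOT NULL → not nullable.
- amount: no NOT NULL constraint applies → nullable.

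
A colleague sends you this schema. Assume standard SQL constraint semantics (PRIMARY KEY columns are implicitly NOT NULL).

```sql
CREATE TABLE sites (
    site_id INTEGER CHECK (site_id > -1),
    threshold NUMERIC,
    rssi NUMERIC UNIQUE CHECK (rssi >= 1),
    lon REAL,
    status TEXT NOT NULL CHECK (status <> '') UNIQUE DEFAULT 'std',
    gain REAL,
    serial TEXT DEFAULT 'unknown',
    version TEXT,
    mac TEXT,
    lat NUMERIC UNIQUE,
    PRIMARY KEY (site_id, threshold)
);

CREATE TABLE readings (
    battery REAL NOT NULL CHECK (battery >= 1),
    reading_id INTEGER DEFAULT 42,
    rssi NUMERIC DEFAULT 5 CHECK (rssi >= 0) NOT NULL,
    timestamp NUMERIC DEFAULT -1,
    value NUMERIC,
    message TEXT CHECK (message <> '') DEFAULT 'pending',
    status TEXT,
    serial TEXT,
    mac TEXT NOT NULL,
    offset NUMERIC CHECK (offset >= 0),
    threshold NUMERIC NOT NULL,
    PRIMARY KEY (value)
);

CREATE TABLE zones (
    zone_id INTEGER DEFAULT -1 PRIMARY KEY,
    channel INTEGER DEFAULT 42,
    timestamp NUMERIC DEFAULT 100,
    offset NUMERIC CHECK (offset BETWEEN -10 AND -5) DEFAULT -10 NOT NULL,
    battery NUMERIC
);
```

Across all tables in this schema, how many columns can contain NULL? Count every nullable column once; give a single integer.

16

sites: 7 nullable (rssi, lon, gain, serial, version, mac, lat — PK (site_id, threshold) and explicit NOT NULL columns excluded).
readings: 6 nullable (reading_id, timestamp, message, status, serial, offset — PK (value) and explicit NOT NULL columns excluded).
zones: 3 nullable (channel, timestamp, battery — PK (zone_id) and explicit NOT NULL columns excluded).
Total: 7 + 6 + 3 = 16.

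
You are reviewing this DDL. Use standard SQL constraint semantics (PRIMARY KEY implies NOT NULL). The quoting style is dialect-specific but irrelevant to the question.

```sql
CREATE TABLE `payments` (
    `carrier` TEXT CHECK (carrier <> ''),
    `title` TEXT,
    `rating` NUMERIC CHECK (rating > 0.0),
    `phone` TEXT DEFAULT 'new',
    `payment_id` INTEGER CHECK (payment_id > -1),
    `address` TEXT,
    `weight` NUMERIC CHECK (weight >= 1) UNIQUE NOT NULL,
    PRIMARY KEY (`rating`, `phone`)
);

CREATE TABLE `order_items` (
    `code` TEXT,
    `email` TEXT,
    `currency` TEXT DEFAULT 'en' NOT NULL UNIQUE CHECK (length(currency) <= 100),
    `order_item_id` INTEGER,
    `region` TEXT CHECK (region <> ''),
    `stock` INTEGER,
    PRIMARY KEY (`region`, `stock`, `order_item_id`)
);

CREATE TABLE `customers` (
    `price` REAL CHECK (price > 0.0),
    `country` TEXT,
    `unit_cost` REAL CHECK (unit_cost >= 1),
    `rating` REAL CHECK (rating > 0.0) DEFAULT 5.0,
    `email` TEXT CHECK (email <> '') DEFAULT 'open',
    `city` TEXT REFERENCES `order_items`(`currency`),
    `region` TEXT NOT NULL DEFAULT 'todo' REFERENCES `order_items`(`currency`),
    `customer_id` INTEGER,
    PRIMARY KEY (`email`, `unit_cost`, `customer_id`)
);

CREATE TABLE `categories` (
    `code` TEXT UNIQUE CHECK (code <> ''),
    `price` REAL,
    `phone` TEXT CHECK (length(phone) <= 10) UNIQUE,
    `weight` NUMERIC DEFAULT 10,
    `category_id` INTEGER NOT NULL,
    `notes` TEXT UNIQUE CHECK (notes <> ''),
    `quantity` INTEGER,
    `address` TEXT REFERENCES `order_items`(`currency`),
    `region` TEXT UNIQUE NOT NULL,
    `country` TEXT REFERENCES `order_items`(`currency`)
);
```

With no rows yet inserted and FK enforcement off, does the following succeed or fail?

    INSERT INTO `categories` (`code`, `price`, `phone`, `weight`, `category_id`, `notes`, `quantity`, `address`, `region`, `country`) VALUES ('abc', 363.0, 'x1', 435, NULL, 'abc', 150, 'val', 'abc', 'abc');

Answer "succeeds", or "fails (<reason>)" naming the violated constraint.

fails (NOT NULL on category_id)

category_id is explicitly set to NULL, but category_id is declared NOT NULL.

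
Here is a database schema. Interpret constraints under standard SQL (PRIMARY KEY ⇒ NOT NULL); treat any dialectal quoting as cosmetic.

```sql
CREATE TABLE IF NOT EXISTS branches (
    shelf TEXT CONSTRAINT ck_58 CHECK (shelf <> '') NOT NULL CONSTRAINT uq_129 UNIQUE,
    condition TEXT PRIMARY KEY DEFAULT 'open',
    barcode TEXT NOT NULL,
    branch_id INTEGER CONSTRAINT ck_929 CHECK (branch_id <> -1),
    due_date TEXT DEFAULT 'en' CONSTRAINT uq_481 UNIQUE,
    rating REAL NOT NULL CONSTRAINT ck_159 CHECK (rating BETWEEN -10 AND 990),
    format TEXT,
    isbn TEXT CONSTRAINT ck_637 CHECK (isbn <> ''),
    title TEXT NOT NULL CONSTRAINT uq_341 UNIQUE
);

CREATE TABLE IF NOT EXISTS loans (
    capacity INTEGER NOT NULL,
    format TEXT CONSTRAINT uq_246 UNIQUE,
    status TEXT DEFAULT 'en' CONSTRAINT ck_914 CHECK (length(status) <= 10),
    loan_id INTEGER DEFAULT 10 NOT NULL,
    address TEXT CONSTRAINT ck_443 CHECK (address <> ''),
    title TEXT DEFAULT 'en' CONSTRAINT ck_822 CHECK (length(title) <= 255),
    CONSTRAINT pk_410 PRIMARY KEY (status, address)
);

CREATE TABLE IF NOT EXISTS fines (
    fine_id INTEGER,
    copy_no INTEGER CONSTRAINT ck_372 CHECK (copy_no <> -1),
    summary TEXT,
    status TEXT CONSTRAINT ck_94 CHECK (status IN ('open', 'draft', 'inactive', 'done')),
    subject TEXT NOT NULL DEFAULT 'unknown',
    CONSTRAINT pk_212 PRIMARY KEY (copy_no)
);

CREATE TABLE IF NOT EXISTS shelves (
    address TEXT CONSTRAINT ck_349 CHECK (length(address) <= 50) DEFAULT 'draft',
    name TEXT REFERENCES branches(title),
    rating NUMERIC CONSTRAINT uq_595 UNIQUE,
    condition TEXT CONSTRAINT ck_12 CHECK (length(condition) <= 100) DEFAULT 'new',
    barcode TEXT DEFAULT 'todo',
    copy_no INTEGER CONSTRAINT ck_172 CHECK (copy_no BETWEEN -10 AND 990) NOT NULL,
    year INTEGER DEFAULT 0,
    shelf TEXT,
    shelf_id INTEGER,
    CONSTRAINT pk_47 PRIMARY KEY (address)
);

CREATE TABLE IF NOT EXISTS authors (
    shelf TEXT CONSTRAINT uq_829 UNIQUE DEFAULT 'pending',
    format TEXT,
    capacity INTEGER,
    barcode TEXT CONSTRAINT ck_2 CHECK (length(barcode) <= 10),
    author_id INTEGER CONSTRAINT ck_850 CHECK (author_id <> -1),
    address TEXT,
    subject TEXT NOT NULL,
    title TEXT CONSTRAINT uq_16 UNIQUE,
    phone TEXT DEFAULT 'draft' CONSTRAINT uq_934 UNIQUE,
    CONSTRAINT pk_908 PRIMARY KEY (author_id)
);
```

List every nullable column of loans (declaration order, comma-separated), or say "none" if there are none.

- capacity: declared NOT NULL → not nullable.
- format: UNIQUE does not imply NOT NULL → nullable.
- status: part of the PRIMARY KEY, which implies NOT NULL → not nullable.
- loan_id: declared NOT NULL → not nullable.
- address: part of the PRIMARY KEY, which implies NOT NULL → not nullable.
- title: CHECK does not forbid NULL (a CHECK constraint passes when its expression is NULL) → nullable.

format, title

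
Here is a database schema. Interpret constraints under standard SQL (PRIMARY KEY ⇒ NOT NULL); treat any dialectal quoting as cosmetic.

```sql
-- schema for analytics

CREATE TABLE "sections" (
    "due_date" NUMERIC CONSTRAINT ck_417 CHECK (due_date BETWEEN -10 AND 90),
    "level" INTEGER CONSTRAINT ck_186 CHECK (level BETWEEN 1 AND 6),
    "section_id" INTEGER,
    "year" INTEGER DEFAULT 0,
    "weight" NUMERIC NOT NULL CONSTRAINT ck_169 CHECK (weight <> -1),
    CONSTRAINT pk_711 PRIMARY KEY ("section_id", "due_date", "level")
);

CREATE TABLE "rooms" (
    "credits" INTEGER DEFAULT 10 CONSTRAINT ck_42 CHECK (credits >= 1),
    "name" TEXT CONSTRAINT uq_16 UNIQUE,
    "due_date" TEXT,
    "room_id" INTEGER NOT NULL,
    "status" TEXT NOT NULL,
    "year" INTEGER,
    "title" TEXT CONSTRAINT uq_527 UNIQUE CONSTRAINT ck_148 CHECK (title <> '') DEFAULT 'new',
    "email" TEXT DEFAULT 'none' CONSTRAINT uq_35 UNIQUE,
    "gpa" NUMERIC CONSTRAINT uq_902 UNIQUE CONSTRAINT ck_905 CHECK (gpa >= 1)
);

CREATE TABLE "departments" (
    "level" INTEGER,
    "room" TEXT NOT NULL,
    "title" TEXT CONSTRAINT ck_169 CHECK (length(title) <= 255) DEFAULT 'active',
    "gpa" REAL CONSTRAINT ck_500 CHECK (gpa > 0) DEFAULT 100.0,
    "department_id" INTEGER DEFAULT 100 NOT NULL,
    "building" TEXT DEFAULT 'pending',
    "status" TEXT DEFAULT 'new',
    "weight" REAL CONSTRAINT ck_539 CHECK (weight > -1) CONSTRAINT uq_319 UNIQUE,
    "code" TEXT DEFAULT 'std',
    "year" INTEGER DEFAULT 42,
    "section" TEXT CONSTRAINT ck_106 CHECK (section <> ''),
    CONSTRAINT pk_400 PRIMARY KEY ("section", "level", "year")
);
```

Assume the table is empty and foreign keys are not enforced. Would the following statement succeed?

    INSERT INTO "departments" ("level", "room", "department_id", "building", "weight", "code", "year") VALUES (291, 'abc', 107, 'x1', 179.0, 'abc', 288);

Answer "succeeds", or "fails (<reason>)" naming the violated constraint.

fails (NOT NULL on section)

section is omitted from the column list and has no DEFAULT, so it would receive NULL.
But section is part of the PRIMARY KEY (implied NOT NULL).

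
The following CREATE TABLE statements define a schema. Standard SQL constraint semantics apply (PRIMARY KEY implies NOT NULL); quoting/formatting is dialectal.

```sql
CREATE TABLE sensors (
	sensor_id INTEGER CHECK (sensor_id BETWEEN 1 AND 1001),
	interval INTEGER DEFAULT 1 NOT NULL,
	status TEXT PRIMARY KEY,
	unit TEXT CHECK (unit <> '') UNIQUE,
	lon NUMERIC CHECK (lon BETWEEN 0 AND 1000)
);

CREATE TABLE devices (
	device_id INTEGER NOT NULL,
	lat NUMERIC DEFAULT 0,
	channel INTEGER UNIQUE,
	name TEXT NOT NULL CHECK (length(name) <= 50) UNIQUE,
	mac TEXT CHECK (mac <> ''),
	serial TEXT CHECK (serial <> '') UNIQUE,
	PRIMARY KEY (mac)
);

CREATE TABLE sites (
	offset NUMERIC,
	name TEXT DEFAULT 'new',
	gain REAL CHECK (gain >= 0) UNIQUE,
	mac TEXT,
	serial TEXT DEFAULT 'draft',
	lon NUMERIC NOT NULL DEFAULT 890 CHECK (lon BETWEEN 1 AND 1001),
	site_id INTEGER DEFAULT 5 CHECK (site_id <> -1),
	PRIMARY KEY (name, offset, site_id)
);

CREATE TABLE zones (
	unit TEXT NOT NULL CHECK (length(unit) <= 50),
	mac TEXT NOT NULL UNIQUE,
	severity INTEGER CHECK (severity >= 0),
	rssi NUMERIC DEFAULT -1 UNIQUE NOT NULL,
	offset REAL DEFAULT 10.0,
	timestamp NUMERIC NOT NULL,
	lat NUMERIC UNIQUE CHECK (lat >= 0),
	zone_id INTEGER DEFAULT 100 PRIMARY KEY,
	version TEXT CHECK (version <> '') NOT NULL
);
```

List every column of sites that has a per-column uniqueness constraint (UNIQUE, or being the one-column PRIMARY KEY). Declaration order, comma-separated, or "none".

gain

- offset: part of a composite PRIMARY KEY — only the tuple is unique, not this column on its own.
- name: part of a composite PRIMARY KEY — only the tuple is unique, not this column on its own.
- gain: declared UNIQUE → unique.
- mac: no UNIQUE or single-column PK constraint.
- serial: no UNIQUE or single-column PK constraint.
- lon: no UNIQUE or single-column PK constraint.
- site_id: part of a composite PRIMARY KEY — only the tuple is unique, not this column on its own.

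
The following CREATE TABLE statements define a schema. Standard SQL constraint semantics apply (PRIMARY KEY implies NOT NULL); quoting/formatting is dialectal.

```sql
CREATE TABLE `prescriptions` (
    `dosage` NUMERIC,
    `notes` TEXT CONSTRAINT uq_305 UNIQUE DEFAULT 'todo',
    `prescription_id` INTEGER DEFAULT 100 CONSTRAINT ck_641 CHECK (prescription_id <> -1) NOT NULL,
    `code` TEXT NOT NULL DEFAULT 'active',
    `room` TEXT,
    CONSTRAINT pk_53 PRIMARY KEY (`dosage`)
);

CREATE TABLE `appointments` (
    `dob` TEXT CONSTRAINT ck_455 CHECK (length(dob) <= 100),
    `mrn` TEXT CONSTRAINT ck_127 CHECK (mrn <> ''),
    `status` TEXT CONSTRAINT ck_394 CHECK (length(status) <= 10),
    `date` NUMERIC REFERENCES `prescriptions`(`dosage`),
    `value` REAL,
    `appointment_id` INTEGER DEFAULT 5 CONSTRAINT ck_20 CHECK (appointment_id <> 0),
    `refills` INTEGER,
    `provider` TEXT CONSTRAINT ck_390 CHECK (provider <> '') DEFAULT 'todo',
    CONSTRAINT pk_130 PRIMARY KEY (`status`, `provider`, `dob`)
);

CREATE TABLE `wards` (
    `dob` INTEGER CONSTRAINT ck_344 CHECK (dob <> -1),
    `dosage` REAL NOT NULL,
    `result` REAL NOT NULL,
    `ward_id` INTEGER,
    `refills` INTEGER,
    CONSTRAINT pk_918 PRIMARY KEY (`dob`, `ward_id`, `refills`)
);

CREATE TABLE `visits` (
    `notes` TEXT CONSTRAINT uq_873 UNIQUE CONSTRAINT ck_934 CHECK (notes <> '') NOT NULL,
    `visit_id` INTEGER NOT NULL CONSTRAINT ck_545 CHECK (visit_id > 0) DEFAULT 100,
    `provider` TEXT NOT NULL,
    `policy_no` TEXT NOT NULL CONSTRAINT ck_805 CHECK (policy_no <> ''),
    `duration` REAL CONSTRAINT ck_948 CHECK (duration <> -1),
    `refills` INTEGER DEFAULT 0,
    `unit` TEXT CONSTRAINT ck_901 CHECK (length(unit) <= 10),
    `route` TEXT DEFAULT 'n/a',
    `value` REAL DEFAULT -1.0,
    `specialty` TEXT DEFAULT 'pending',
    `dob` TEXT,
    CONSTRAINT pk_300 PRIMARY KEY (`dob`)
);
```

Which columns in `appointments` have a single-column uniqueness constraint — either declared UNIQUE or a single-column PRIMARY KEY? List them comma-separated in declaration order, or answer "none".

- dob: part of a composite PRIMARY KEY — only the tuple is unique, not this column on its own.
- mrn: no UNIQUE or single-column PK constraint.
- status: part of a composite PRIMARY KEY — only the tuple is unique, not this column on its own.
- date: no UNIQUE or single-column PK constraint.
- value: no UNIQUE or single-column PK constraint.
- appointment_id: no UNIQUE or single-column PK constraint.
- refills: no UNIQUE or single-column PK constraint.
- provider: part of a composite PRIMARY KEY — only the tuple is unique, not this column on its own.

none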